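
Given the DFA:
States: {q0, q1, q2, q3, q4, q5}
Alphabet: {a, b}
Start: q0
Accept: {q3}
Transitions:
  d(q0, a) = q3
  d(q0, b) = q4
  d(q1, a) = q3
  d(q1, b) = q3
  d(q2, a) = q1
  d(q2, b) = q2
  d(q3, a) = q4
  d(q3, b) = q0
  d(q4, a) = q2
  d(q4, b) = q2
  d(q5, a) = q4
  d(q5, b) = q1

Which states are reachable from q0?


BFS from q0:
  layer 0: {q0}
  layer 1: {q3, q4}
  layer 2: {q2}
  layer 3: {q1}

{q0, q1, q2, q3, q4}


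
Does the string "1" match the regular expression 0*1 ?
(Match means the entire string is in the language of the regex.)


|string| = 1; first = '1'; last = '1'

Yes, "1" matches 0*1


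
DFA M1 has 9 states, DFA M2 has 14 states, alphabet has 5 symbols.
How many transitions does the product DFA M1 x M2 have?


Product DFA has 9 * 14 = 126 states.
Each has 5 transitions: 126 * 5 = 630

630


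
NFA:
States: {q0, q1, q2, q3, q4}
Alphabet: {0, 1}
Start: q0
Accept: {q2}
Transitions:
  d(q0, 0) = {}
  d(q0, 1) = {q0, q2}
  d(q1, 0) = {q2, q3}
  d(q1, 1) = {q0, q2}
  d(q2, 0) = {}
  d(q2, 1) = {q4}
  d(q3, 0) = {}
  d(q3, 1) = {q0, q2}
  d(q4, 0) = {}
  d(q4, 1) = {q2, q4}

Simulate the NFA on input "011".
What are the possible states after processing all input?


Start: {q0}
  --0--> {}
  --1--> {}
  --1--> {}

{} (empty set, no valid transitions)


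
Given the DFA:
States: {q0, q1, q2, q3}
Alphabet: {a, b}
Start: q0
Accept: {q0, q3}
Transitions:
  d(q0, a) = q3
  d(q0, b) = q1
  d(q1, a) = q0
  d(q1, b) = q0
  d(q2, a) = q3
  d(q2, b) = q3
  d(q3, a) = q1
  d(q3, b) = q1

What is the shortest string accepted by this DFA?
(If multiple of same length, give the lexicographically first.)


BFS by string length (lex-first path to each state shown):
  len 0: q0<-""
Found accept state at length 0.

"" (empty string)


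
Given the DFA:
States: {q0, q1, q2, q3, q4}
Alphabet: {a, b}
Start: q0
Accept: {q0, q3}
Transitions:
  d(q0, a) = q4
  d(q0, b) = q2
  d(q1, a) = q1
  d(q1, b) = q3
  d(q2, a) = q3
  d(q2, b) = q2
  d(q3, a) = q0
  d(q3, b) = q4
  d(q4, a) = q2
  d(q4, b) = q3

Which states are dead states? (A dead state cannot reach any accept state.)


Forward reachability from each state:
  q0 -> reaches accept state q0 (live)
  q1 -> reaches accept state q0 (live)
  q2 -> reaches accept state q0 (live)
  q3 -> reaches accept state q0 (live)
  q4 -> reaches accept state q0 (live)

None (all states can reach an accept state)


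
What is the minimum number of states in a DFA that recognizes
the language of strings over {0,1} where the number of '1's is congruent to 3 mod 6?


States track (count of '1') mod 6.
Need 6 states: one per remainder 0..5; accept = remainder 3.

6


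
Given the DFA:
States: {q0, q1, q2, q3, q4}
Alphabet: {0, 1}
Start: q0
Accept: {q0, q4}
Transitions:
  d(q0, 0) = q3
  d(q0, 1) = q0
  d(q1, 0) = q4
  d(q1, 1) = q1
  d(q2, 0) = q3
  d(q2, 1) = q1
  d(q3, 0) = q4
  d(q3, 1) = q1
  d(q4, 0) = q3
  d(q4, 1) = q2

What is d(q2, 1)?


Looking up transition d(q2, 1)

q1


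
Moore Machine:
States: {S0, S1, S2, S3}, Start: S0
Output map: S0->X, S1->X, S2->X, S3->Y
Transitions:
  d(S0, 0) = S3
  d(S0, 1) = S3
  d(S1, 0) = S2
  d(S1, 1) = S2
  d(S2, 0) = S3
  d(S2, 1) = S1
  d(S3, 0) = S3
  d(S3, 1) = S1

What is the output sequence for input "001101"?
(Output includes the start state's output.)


Start: S0 (output X)
  --0--> S3 (output Y)
  --0--> S3 (output Y)
  --1--> S1 (output X)
  --1--> S2 (output X)
  --0--> S3 (output Y)
  --1--> S1 (output X)

"XYYXXYX"


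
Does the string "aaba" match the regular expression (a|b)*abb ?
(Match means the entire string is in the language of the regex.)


|string| = 4; first = 'a'; last = 'a'

No, "aaba" does not match (a|b)*abb


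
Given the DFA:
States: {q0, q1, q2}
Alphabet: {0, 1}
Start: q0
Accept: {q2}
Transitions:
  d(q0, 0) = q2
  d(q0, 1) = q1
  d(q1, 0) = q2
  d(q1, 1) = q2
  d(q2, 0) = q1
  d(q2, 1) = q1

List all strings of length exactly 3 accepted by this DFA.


All strings of length 3: 8 total
Accepted: 4

"000", "001", "010", "011"


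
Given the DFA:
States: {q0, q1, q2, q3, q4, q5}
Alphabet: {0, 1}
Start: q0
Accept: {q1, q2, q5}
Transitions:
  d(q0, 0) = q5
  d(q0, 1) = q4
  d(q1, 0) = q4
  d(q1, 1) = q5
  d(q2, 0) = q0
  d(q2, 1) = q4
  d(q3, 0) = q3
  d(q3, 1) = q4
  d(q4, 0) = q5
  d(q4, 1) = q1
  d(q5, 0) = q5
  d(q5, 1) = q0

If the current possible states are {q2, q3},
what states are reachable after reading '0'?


Apply transition on '0' from each current state:
  d(q2, 0) = q0
  d(q3, 0) = q3

{q0, q3}


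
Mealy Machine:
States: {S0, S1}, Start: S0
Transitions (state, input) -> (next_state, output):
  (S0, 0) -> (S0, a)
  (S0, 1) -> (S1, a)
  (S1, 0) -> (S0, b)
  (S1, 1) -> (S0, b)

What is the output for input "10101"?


Step-by-step:
  (S0, 1) -> (S1, a)
  (S1, 0) -> (S0, b)
  (S0, 1) -> (S1, a)
  (S1, 0) -> (S0, b)
  (S0, 1) -> (S1, a)

"ababa"


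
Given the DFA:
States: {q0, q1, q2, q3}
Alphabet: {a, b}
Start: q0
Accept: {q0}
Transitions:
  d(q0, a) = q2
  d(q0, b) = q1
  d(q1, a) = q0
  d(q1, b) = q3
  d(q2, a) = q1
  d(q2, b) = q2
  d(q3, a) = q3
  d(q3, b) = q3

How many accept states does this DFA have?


Accept states listed: {q0}
Counting: q0(1)

1


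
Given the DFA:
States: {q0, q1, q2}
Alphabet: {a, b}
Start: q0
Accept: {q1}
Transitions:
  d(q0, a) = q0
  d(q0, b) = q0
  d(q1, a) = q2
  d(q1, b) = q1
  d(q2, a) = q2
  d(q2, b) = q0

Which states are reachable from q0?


BFS from q0:
  layer 0: {q0}

{q0}


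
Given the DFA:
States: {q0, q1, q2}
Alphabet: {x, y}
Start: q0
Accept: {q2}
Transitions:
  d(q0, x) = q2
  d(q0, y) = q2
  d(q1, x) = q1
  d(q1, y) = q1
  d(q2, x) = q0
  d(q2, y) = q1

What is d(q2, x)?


Looking up transition d(q2, x)

q0


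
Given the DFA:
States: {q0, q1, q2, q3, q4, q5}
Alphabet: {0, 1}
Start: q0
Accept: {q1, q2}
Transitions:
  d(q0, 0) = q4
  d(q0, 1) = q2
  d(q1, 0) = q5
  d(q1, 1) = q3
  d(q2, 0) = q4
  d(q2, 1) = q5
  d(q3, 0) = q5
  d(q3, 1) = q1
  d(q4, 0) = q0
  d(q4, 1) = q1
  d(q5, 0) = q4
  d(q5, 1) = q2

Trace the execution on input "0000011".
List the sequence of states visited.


Input: 0000011
d(q0, 0) = q4
d(q4, 0) = q0
d(q0, 0) = q4
d(q4, 0) = q0
d(q0, 0) = q4
d(q4, 1) = q1
d(q1, 1) = q3


q0 -> q4 -> q0 -> q4 -> q0 -> q4 -> q1 -> q3


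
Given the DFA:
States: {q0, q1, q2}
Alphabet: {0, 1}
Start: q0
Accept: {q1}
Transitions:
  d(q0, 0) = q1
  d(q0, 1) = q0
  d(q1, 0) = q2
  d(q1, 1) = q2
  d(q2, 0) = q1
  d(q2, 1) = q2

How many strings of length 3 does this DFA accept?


Enumerating all length-3 strings:
  "000" -> q1 [accept]
  "001" -> q2 [reject]
  "010" -> q1 [accept]
  "011" -> q2 [reject]
  "100" -> q2 [reject]
  "101" -> q2 [reject]
  "110" -> q1 [accept]
  "111" -> q0 [reject]

3 out of 8


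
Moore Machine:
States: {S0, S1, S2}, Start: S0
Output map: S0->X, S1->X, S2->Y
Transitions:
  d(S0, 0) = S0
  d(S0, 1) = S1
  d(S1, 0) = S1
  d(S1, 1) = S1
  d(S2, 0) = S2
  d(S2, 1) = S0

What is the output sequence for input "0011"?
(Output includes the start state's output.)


Start: S0 (output X)
  --0--> S0 (output X)
  --0--> S0 (output X)
  --1--> S1 (output X)
  --1--> S1 (output X)

"XXXXX"


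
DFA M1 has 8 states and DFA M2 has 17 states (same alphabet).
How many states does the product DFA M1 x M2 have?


Product construction pairs every M1 state with every M2 state.
8 * 17 = 136

136


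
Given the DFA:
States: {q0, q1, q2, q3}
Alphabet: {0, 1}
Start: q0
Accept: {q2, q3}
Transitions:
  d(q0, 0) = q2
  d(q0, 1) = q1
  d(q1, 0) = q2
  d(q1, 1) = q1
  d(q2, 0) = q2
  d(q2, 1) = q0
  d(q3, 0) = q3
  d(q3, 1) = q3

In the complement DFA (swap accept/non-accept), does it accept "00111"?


Trace: q0 -> q2 -> q2 -> q0 -> q1 -> q1
Final: q1
Original accept: {q2, q3}
Complement: q1 is not in original accept

Yes, complement accepts (original rejects)


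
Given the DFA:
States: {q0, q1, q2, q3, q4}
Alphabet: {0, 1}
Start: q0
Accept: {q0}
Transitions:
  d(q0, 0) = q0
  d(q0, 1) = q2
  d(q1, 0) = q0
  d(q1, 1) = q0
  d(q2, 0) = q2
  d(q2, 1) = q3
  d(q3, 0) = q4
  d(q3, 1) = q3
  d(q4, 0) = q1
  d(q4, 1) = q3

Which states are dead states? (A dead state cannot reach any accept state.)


Forward reachability from each state:
  q0 -> reaches accept state q0 (live)
  q1 -> reaches accept state q0 (live)
  q2 -> reaches accept state q0 (live)
  q3 -> reaches accept state q0 (live)
  q4 -> reaches accept state q0 (live)

None (all states can reach an accept state)


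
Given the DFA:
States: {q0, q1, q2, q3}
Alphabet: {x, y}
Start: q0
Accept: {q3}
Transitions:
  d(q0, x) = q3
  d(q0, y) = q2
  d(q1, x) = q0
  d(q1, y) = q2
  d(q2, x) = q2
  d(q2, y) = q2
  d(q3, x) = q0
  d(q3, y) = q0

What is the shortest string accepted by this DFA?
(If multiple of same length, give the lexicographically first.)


BFS by string length (lex-first path to each state shown):
  len 0: q0<-""
  len 1: q2<-"y", q3<-"x"
Found accept state at length 1.

"x"


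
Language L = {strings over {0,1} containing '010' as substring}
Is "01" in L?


'010' does not occur

No, "01" is not in L


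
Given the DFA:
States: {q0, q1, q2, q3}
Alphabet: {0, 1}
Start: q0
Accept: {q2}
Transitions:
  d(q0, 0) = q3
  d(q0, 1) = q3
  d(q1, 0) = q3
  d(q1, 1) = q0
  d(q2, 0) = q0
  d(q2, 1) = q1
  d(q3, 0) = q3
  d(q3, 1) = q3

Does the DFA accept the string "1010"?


Trace: q0 -> q3 -> q3 -> q3 -> q3
Final state: q3
Accept states: {q2}

No, rejected (final state q3 is not an accept state)


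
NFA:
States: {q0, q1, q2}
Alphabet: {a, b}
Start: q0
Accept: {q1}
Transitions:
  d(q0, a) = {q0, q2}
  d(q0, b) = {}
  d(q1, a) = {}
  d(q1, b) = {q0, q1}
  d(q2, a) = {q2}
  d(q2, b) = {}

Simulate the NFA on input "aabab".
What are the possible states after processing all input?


Start: {q0}
  --a--> {q0, q2}
  --a--> {q0, q2}
  --b--> {}
  --a--> {}
  --b--> {}

{} (empty set, no valid transitions)


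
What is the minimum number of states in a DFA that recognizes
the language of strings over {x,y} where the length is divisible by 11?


States track (length) mod 11.
Need 11 states: one per remainder 0..10; accept = remainder 0.

11


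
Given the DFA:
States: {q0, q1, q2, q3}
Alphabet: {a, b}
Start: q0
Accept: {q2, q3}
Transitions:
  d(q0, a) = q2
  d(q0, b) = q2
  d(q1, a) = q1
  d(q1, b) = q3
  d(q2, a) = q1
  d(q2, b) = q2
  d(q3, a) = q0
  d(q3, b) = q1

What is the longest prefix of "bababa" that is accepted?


Run the DFA, marking each prefix where the state is accepting:
  "" -> q0 [reject]
  "b" -> q2 [accept]
  "ba" -> q1 [reject]
  "bab" -> q3 [accept]
  "baba" -> q0 [reject]
  "babab" -> q2 [accept]
  "bababa" -> q1 [reject]

"babab"


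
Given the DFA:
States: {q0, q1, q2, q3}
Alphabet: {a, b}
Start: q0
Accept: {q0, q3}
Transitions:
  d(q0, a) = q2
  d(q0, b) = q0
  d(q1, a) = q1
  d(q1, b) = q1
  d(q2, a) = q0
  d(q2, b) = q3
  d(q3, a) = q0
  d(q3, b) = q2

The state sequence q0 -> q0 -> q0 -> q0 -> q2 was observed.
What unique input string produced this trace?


Trace back each transition to find the symbol:
  q0 --[b]--> q0
  q0 --[b]--> q0
  q0 --[b]--> q0
  q0 --[a]--> q2

"bbba"


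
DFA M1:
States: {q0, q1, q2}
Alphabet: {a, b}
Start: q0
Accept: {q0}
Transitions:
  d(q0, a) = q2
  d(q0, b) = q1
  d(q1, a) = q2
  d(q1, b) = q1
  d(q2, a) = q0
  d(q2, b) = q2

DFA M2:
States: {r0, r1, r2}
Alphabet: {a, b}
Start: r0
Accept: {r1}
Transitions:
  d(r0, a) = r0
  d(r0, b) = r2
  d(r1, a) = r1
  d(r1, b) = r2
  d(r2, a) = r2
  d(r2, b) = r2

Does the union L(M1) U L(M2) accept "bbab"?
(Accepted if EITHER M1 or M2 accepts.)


M1: final=q2 accepted=False
M2: final=r2 accepted=False

No, union rejects (neither accepts)


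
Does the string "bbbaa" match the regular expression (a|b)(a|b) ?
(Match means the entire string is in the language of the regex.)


|string| = 5; first = 'b'; last = 'a'

No, "bbbaa" does not match (a|b)(a|b)


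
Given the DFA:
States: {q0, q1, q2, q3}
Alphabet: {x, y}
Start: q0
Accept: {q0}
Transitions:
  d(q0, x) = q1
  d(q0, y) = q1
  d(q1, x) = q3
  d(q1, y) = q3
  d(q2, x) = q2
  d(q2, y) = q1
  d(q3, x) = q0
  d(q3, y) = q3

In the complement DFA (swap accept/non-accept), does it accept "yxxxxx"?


Trace: q0 -> q1 -> q3 -> q0 -> q1 -> q3 -> q0
Final: q0
Original accept: {q0}
Complement: q0 is in original accept

No, complement rejects (original accepts)


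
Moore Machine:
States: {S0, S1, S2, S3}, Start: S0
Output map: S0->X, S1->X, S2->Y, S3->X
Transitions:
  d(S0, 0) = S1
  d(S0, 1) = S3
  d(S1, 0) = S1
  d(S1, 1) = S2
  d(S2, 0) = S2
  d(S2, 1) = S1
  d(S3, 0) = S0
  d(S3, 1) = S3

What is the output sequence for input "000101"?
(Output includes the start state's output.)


Start: S0 (output X)
  --0--> S1 (output X)
  --0--> S1 (output X)
  --0--> S1 (output X)
  --1--> S2 (output Y)
  --0--> S2 (output Y)
  --1--> S1 (output X)

"XXXXYYX"


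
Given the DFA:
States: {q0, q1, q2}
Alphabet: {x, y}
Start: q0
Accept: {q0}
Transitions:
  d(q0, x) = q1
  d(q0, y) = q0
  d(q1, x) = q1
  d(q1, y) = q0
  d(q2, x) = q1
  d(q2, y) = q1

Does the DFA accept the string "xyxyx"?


Trace: q0 -> q1 -> q0 -> q1 -> q0 -> q1
Final state: q1
Accept states: {q0}

No, rejected (final state q1 is not an accept state)


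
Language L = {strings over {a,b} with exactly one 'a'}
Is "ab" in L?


count('a') = 1

Yes, "ab" is in L


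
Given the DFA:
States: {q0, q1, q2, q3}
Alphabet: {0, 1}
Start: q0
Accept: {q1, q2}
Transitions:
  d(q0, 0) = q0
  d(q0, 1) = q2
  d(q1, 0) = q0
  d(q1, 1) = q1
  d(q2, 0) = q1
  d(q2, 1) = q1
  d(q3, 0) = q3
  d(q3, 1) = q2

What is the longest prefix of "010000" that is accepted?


Run the DFA, marking each prefix where the state is accepting:
  "" -> q0 [reject]
  "0" -> q0 [reject]
  "01" -> q2 [accept]
  "010" -> q1 [accept]
  "0100" -> q0 [reject]
  "01000" -> q0 [reject]
  "010000" -> q0 [reject]

"010"


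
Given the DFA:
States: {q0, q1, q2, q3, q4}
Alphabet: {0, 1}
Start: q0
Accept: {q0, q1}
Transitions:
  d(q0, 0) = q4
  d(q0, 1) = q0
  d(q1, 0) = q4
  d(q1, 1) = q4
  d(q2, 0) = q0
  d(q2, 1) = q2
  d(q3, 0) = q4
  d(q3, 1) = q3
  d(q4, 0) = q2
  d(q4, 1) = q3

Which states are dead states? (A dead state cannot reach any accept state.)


Forward reachability from each state:
  q0 -> reaches accept state q0 (live)
  q1 -> reaches accept state q0 (live)
  q2 -> reaches accept state q0 (live)
  q3 -> reaches accept state q0 (live)
  q4 -> reaches accept state q0 (live)

None (all states can reach an accept state)


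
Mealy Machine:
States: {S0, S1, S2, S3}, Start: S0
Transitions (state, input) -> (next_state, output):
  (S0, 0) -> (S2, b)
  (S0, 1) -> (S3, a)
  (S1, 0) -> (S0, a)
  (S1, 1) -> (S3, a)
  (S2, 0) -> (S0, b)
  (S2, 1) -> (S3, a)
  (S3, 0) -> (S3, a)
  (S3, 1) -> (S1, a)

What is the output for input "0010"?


Step-by-step:
  (S0, 0) -> (S2, b)
  (S2, 0) -> (S0, b)
  (S0, 1) -> (S3, a)
  (S3, 0) -> (S3, a)

"bbaa"


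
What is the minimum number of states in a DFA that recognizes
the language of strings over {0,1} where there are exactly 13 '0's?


States: count = 0, 1, ..., 13 (that's 14 states), plus a dead state for count > 13.
Total: 14 + 1 = 15. Accept = count-13 state.

15


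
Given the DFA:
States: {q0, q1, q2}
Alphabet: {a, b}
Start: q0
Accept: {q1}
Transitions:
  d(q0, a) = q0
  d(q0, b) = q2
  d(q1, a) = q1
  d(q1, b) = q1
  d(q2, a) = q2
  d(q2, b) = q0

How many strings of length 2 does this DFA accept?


Enumerating all length-2 strings:
  "aa" -> q0 [reject]
  "ab" -> q2 [reject]
  "ba" -> q2 [reject]
  "bb" -> q0 [reject]

0 out of 4


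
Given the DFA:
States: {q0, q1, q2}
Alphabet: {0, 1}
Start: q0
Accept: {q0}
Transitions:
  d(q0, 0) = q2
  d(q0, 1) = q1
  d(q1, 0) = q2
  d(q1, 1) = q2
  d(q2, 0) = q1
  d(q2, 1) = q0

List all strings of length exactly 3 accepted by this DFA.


All strings of length 3: 8 total
Accepted: 2

"101", "111"


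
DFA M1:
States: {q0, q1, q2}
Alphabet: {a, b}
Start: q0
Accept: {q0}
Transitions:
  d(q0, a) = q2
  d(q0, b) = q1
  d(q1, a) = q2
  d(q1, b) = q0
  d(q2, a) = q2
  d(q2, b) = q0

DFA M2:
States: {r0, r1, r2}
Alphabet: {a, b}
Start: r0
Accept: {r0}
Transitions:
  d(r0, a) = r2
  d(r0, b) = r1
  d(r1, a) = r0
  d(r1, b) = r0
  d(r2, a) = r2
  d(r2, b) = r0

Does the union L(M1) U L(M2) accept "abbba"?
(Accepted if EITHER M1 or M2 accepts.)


M1: final=q2 accepted=False
M2: final=r2 accepted=False

No, union rejects (neither accepts)


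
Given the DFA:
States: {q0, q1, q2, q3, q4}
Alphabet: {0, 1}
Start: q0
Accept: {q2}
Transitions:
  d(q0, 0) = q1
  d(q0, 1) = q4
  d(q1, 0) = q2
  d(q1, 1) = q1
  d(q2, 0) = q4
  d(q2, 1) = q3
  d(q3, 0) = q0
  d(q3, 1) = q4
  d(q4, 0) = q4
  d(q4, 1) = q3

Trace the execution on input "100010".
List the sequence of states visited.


Input: 100010
d(q0, 1) = q4
d(q4, 0) = q4
d(q4, 0) = q4
d(q4, 0) = q4
d(q4, 1) = q3
d(q3, 0) = q0


q0 -> q4 -> q4 -> q4 -> q4 -> q3 -> q0


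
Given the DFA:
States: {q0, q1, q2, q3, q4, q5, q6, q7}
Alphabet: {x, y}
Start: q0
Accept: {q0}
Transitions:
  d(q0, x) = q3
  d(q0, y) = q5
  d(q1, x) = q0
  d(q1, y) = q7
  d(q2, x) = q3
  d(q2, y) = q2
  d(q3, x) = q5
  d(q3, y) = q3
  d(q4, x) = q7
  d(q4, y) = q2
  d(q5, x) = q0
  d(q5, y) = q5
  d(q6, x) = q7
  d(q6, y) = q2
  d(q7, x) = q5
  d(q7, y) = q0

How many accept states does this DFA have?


Accept states listed: {q0}
Counting: q0(1)

1


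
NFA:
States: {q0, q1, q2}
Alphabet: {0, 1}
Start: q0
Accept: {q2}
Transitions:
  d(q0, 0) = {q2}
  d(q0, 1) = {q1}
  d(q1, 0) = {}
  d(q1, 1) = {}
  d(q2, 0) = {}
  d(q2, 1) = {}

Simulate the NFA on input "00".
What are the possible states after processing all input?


Start: {q0}
  --0--> {q2}
  --0--> {}

{} (empty set, no valid transitions)


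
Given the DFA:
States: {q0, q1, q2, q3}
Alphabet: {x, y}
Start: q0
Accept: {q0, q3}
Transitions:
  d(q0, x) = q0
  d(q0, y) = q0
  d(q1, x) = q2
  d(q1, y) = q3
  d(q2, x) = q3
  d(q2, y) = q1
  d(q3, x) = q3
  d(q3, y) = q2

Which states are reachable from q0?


BFS from q0:
  layer 0: {q0}

{q0}


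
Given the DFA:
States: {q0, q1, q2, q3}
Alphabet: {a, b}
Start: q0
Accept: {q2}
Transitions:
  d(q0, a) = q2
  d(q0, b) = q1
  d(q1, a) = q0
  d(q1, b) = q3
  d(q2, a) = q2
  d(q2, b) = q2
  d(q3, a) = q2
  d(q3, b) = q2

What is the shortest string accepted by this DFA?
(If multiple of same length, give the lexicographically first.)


BFS by string length (lex-first path to each state shown):
  len 0: q0<-""
  len 1: q1<-"b", q2<-"a"
Found accept state at length 1.

"a"


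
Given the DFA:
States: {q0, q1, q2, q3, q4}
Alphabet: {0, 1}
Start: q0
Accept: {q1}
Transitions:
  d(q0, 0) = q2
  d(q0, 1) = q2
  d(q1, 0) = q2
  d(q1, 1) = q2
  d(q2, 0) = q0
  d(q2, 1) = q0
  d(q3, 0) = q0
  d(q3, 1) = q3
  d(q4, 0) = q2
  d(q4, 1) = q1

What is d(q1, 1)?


Looking up transition d(q1, 1)

q2


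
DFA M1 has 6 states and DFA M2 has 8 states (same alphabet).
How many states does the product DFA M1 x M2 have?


Product construction pairs every M1 state with every M2 state.
6 * 8 = 48

48


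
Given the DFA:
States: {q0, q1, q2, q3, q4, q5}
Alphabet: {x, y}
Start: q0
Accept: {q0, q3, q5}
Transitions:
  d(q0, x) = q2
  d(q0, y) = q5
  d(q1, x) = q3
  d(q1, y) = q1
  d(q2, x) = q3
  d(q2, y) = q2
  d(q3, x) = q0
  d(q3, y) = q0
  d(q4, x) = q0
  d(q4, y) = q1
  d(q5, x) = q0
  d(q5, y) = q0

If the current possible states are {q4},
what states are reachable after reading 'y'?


Apply transition on 'y' from each current state:
  d(q4, y) = q1

{q1}


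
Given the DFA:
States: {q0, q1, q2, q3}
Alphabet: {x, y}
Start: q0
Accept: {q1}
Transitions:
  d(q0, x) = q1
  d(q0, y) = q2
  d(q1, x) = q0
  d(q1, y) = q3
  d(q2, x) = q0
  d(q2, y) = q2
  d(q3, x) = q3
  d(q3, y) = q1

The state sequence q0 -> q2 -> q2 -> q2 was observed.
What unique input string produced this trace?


Trace back each transition to find the symbol:
  q0 --[y]--> q2
  q2 --[y]--> q2
  q2 --[y]--> q2

"yyy"


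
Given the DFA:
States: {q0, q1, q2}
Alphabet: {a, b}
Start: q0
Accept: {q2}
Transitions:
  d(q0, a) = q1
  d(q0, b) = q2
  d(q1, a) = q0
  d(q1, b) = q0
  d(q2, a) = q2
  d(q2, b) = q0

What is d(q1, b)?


Looking up transition d(q1, b)

q0


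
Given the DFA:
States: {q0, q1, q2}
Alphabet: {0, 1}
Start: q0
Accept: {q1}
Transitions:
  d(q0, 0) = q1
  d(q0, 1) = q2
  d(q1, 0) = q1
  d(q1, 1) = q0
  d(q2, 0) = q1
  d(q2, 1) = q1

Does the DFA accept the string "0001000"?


Trace: q0 -> q1 -> q1 -> q1 -> q0 -> q1 -> q1 -> q1
Final state: q1
Accept states: {q1}

Yes, accepted (final state q1 is an accept state)


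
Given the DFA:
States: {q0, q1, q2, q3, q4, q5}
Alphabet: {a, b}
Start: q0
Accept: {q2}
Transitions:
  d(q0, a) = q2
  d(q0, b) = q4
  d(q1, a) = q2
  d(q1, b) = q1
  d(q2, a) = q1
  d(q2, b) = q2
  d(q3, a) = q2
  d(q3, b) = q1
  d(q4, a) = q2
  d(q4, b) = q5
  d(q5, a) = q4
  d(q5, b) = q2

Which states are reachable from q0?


BFS from q0:
  layer 0: {q0}
  layer 1: {q2, q4}
  layer 2: {q1, q5}

{q0, q1, q2, q4, q5}


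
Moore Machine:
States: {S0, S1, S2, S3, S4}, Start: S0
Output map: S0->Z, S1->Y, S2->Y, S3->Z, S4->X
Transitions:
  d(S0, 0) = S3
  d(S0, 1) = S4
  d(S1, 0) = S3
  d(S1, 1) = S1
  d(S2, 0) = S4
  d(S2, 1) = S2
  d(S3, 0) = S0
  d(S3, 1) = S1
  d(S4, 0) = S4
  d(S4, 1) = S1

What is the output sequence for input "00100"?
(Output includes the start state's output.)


Start: S0 (output Z)
  --0--> S3 (output Z)
  --0--> S0 (output Z)
  --1--> S4 (output X)
  --0--> S4 (output X)
  --0--> S4 (output X)

"ZZZXXX"


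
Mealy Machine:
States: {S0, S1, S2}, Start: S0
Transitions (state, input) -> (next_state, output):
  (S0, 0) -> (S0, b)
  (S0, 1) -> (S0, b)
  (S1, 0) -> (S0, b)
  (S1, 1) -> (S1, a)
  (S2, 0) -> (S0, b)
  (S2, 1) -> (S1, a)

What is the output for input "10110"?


Step-by-step:
  (S0, 1) -> (S0, b)
  (S0, 0) -> (S0, b)
  (S0, 1) -> (S0, b)
  (S0, 1) -> (S0, b)
  (S0, 0) -> (S0, b)

"bbbbb"


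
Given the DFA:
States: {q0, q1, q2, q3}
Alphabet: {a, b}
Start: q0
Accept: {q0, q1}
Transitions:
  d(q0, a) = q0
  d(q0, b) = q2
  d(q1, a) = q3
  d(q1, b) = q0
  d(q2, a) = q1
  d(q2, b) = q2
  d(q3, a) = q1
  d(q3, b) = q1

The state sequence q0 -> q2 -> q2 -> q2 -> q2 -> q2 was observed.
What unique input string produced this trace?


Trace back each transition to find the symbol:
  q0 --[b]--> q2
  q2 --[b]--> q2
  q2 --[b]--> q2
  q2 --[b]--> q2
  q2 --[b]--> q2

"bbbbb"


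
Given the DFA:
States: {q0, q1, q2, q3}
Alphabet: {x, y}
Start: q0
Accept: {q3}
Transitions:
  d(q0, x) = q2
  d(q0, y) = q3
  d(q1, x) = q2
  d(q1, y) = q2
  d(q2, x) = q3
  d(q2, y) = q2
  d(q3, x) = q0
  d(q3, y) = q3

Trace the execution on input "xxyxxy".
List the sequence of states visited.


Input: xxyxxy
d(q0, x) = q2
d(q2, x) = q3
d(q3, y) = q3
d(q3, x) = q0
d(q0, x) = q2
d(q2, y) = q2


q0 -> q2 -> q3 -> q3 -> q0 -> q2 -> q2


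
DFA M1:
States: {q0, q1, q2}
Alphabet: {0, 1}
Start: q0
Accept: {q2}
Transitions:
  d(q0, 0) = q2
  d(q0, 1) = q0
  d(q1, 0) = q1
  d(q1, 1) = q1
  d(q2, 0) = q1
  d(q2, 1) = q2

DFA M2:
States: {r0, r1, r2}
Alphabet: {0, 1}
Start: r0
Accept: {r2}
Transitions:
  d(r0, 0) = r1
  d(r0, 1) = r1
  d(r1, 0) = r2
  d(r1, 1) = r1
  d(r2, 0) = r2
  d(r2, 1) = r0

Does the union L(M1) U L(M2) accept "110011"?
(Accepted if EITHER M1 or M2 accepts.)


M1: final=q1 accepted=False
M2: final=r1 accepted=False

No, union rejects (neither accepts)


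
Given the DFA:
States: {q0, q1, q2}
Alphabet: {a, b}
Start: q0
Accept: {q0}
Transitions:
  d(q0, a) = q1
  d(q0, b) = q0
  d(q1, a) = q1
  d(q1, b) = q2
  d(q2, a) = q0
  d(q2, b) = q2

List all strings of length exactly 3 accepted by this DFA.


All strings of length 3: 8 total
Accepted: 2

"aba", "bbb"


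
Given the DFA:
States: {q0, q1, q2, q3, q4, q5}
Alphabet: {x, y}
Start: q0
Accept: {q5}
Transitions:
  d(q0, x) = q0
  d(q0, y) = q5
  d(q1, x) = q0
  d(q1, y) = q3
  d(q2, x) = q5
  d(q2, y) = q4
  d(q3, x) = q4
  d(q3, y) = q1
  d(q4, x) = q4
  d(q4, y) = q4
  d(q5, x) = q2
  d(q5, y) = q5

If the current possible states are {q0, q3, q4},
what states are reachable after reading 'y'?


Apply transition on 'y' from each current state:
  d(q0, y) = q5
  d(q3, y) = q1
  d(q4, y) = q4

{q1, q4, q5}


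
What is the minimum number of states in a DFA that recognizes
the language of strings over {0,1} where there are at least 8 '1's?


States: count = 0, 1, ..., 7, and a final '>= 8' state.
Total: 8 + 1 = 9. Accept = '>= 8' state.

9


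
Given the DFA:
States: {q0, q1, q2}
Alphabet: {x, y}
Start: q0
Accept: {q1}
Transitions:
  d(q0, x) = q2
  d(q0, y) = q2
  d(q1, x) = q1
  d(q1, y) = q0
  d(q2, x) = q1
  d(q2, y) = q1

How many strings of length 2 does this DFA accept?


Enumerating all length-2 strings:
  "xx" -> q1 [accept]
  "xy" -> q1 [accept]
  "yx" -> q1 [accept]
  "yy" -> q1 [accept]

4 out of 4


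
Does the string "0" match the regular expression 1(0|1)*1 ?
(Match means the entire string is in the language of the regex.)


|string| = 1; first = '0'; last = '0'

No, "0" does not match 1(0|1)*1


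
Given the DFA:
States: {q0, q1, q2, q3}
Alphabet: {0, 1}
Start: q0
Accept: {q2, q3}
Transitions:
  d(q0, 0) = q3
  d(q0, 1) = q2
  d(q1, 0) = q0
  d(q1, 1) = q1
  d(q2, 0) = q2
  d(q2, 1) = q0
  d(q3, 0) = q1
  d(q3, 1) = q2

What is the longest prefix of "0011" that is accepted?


Run the DFA, marking each prefix where the state is accepting:
  "" -> q0 [reject]
  "0" -> q3 [accept]
  "00" -> q1 [reject]
  "001" -> q1 [reject]
  "0011" -> q1 [reject]

"0"


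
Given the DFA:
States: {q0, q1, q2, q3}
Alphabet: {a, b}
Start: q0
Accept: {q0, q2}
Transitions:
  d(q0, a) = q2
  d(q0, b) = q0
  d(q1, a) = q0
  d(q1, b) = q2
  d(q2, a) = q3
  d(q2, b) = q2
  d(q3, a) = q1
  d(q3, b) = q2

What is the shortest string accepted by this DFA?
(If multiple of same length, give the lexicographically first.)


BFS by string length (lex-first path to each state shown):
  len 0: q0<-""
Found accept state at length 0.

"" (empty string)


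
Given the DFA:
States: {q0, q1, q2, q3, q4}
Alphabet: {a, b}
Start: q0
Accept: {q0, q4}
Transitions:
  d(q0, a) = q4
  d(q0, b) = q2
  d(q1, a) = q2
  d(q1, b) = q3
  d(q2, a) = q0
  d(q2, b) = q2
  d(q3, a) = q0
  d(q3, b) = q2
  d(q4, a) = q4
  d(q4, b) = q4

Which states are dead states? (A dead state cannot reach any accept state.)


Forward reachability from each state:
  q0 -> reaches accept state q0 (live)
  q1 -> reaches accept state q0 (live)
  q2 -> reaches accept state q0 (live)
  q3 -> reaches accept state q0 (live)
  q4 -> reaches accept state q4 (live)

None (all states can reach an accept state)


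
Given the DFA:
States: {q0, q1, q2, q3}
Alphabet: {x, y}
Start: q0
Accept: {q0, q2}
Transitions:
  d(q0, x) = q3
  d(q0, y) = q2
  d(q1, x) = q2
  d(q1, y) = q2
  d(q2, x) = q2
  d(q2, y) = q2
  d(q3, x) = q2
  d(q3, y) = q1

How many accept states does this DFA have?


Accept states listed: {q0, q2}
Counting: q0(1) q2(2)

2


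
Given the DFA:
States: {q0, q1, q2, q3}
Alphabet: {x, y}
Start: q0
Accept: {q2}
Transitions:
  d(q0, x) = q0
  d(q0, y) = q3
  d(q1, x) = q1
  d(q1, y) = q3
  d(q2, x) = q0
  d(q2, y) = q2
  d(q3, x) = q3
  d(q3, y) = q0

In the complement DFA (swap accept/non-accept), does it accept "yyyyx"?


Trace: q0 -> q3 -> q0 -> q3 -> q0 -> q0
Final: q0
Original accept: {q2}
Complement: q0 is not in original accept

Yes, complement accepts (original rejects)


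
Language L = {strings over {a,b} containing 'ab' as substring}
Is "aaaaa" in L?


'ab' does not occur

No, "aaaaa" is not in L


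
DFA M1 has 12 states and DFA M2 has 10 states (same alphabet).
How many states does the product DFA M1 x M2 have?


Product construction pairs every M1 state with every M2 state.
12 * 10 = 120

120


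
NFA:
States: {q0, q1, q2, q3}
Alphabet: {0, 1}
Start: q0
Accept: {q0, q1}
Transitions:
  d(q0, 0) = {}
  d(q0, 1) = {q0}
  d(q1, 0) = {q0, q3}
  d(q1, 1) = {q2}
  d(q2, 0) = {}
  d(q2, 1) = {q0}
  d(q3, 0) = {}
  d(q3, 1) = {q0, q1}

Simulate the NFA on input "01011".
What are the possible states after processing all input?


Start: {q0}
  --0--> {}
  --1--> {}
  --0--> {}
  --1--> {}
  --1--> {}

{} (empty set, no valid transitions)


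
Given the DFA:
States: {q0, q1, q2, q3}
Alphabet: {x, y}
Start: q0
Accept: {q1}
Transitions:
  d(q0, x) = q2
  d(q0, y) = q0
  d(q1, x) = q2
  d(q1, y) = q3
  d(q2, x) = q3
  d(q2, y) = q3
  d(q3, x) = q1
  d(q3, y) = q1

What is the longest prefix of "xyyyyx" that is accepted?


Run the DFA, marking each prefix where the state is accepting:
  "" -> q0 [reject]
  "x" -> q2 [reject]
  "xy" -> q3 [reject]
  "xyy" -> q1 [accept]
  "xyyy" -> q3 [reject]
  "xyyyy" -> q1 [accept]
  "xyyyyx" -> q2 [reject]

"xyyyy"


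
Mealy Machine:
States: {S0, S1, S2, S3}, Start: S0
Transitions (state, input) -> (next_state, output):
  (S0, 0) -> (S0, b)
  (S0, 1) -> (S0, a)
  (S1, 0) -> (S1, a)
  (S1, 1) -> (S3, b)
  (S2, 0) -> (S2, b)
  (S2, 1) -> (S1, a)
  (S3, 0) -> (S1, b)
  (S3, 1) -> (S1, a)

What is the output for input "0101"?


Step-by-step:
  (S0, 0) -> (S0, b)
  (S0, 1) -> (S0, a)
  (S0, 0) -> (S0, b)
  (S0, 1) -> (S0, a)

"baba"


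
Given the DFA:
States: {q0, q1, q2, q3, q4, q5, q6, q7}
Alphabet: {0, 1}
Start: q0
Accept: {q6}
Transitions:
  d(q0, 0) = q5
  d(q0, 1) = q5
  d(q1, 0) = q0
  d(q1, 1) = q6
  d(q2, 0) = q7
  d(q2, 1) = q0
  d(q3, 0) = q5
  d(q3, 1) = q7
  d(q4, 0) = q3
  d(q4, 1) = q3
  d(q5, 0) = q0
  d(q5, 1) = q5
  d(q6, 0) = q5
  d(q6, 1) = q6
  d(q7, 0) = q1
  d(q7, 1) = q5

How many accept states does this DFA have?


Accept states listed: {q6}
Counting: q6(1)

1


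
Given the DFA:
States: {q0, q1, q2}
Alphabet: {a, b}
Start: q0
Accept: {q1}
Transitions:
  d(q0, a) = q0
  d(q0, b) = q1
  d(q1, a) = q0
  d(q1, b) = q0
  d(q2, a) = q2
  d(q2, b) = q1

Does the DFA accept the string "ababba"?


Trace: q0 -> q0 -> q1 -> q0 -> q1 -> q0 -> q0
Final state: q0
Accept states: {q1}

No, rejected (final state q0 is not an accept state)


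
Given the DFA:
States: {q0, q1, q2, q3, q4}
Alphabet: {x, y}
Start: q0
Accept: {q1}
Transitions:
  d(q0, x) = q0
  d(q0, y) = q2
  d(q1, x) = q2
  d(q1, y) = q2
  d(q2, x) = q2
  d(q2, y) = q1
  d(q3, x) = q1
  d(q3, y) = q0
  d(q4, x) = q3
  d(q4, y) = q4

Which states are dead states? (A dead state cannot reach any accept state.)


Forward reachability from each state:
  q0 -> reaches accept state q1 (live)
  q1 -> reaches accept state q1 (live)
  q2 -> reaches accept state q1 (live)
  q3 -> reaches accept state q1 (live)
  q4 -> reaches accept state q1 (live)

None (all states can reach an accept state)


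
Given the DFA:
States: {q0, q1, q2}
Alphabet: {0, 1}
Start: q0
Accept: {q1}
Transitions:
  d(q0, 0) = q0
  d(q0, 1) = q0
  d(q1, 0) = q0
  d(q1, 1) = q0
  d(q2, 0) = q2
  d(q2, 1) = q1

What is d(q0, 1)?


Looking up transition d(q0, 1)

q0


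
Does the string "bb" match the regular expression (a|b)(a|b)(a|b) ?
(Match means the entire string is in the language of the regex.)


|string| = 2; first = 'b'; last = 'b'

No, "bb" does not match (a|b)(a|b)(a|b)


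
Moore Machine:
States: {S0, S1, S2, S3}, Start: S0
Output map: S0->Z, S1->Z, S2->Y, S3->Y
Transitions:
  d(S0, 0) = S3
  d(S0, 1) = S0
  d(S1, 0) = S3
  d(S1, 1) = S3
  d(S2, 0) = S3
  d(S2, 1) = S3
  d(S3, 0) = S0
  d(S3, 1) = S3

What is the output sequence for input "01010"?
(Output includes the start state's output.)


Start: S0 (output Z)
  --0--> S3 (output Y)
  --1--> S3 (output Y)
  --0--> S0 (output Z)
  --1--> S0 (output Z)
  --0--> S3 (output Y)

"ZYYZZY"


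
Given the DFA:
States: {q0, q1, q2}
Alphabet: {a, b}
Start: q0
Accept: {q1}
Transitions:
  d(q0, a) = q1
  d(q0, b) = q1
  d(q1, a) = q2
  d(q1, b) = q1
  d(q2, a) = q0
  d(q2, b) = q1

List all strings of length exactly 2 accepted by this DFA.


All strings of length 2: 4 total
Accepted: 2

"ab", "bb"


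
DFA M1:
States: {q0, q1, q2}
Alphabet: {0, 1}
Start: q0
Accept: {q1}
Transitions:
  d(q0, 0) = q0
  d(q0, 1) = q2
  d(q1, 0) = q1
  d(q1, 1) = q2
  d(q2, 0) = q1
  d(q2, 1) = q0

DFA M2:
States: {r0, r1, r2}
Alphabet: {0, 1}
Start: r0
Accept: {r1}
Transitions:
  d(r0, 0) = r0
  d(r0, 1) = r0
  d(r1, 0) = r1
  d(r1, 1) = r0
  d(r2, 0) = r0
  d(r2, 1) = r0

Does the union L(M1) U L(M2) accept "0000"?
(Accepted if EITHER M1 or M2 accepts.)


M1: final=q0 accepted=False
M2: final=r0 accepted=False

No, union rejects (neither accepts)


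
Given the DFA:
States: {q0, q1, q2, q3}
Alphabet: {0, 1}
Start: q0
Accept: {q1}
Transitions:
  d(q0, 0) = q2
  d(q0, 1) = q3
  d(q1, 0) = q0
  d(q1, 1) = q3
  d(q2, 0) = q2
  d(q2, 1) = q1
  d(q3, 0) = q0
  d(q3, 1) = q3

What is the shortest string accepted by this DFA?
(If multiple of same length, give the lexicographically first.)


BFS by string length (lex-first path to each state shown):
  len 0: q0<-""
  len 1: q2<-"0", q3<-"1"
  len 2: q0<-"10", q1<-"01", q2<-"00", q3<-"11"
Found accept state at length 2.

"01"


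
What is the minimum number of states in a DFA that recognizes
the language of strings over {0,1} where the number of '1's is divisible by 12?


States track (count of '1') mod 12.
Need 12 states: one per remainder 0..11; accept = remainder 0.

12


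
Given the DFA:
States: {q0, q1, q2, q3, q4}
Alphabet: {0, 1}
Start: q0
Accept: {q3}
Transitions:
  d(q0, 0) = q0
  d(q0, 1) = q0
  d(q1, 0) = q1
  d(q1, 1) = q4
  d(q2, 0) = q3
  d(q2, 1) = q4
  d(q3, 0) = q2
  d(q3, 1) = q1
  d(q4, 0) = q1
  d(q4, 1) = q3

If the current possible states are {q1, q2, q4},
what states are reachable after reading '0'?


Apply transition on '0' from each current state:
  d(q1, 0) = q1
  d(q2, 0) = q3
  d(q4, 0) = q1

{q1, q3}


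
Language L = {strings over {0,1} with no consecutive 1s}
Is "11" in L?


'11' occurs at index 0

No, "11" is not in L


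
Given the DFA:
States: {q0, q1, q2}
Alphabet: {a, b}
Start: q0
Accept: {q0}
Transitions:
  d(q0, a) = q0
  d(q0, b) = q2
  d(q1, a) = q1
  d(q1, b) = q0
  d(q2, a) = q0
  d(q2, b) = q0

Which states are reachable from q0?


BFS from q0:
  layer 0: {q0}
  layer 1: {q2}

{q0, q2}


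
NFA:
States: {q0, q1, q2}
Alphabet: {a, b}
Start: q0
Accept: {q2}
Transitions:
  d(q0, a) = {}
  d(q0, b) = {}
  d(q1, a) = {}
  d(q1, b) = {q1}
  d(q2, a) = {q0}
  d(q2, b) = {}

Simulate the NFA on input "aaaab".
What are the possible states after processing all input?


Start: {q0}
  --a--> {}
  --a--> {}
  --a--> {}
  --a--> {}
  --b--> {}

{} (empty set, no valid transitions)


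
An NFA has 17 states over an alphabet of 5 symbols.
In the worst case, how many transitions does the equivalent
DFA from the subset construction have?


Subset construction: one DFA state per subset of NFA states = 2^17 = 131072 states.
Each DFA state has 5 outgoing transitions: 131072 * 5 = 655360

655360


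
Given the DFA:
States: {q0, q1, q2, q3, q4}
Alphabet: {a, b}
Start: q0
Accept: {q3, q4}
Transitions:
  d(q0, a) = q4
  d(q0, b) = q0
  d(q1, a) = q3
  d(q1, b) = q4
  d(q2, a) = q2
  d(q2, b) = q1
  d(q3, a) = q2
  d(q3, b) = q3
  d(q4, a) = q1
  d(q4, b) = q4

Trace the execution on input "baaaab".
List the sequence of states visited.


Input: baaaab
d(q0, b) = q0
d(q0, a) = q4
d(q4, a) = q1
d(q1, a) = q3
d(q3, a) = q2
d(q2, b) = q1


q0 -> q0 -> q4 -> q1 -> q3 -> q2 -> q1


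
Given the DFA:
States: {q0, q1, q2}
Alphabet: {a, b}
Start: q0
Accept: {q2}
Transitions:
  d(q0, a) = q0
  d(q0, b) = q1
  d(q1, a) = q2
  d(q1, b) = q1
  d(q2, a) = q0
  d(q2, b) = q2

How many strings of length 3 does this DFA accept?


Enumerating all length-3 strings:
  "aaa" -> q0 [reject]
  "aab" -> q1 [reject]
  "aba" -> q2 [accept]
  "abb" -> q1 [reject]
  "baa" -> q0 [reject]
  "bab" -> q2 [accept]
  "bba" -> q2 [accept]
  "bbb" -> q1 [reject]

3 out of 8


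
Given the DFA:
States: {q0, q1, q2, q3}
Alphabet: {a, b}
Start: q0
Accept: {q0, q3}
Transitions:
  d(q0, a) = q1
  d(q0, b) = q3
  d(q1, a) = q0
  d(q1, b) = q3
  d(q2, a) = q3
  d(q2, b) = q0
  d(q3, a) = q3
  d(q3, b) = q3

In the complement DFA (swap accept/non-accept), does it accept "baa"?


Trace: q0 -> q3 -> q3 -> q3
Final: q3
Original accept: {q0, q3}
Complement: q3 is in original accept

No, complement rejects (original accepts)


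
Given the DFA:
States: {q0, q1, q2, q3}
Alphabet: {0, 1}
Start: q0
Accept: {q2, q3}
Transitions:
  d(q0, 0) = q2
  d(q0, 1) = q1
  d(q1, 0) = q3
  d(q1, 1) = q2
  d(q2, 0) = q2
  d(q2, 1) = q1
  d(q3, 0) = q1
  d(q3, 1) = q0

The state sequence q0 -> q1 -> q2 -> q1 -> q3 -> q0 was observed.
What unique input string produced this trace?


Trace back each transition to find the symbol:
  q0 --[1]--> q1
  q1 --[1]--> q2
  q2 --[1]--> q1
  q1 --[0]--> q3
  q3 --[1]--> q0

"11101"


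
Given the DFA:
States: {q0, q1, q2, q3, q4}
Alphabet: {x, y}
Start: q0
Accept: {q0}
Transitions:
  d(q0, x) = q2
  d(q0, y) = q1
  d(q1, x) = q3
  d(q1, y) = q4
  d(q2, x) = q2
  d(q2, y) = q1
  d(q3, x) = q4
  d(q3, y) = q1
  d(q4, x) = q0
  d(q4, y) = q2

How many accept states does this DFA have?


Accept states listed: {q0}
Counting: q0(1)

1


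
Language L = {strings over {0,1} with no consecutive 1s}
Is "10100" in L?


'11' does not occur

Yes, "10100" is in L


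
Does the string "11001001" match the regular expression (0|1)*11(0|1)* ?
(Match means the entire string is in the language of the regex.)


|string| = 8; first = '1'; last = '1'

Yes, "11001001" matches (0|1)*11(0|1)*


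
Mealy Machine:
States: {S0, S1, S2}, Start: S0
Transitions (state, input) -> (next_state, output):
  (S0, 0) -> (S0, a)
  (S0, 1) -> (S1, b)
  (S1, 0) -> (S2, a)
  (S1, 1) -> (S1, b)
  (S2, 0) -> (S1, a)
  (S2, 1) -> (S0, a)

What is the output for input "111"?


Step-by-step:
  (S0, 1) -> (S1, b)
  (S1, 1) -> (S1, b)
  (S1, 1) -> (S1, b)

"bbb"


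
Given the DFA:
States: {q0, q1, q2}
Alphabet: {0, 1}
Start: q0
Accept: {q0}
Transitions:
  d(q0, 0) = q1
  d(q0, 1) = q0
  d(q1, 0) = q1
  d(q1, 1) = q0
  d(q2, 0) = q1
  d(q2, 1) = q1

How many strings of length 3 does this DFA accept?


Enumerating all length-3 strings:
  "000" -> q1 [reject]
  "001" -> q0 [accept]
  "010" -> q1 [reject]
  "011" -> q0 [accept]
  "100" -> q1 [reject]
  "101" -> q0 [accept]
  "110" -> q1 [reject]
  "111" -> q0 [accept]

4 out of 8


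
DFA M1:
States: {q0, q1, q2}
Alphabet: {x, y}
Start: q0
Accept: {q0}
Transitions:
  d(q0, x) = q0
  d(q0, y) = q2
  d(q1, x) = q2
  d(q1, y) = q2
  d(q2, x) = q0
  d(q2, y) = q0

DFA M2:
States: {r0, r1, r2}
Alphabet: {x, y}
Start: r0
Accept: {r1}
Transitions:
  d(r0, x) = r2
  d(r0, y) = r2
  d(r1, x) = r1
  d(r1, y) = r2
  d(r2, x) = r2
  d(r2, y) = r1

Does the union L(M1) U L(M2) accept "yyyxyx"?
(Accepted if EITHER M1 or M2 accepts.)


M1: final=q0 accepted=True
M2: final=r1 accepted=True

Yes, union accepts


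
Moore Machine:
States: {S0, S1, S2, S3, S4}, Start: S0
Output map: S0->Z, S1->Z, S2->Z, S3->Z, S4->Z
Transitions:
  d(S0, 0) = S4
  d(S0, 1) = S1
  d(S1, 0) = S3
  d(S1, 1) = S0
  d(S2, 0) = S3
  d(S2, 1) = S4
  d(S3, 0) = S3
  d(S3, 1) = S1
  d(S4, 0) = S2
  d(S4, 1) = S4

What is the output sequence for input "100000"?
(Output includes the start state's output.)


Start: S0 (output Z)
  --1--> S1 (output Z)
  --0--> S3 (output Z)
  --0--> S3 (output Z)
  --0--> S3 (output Z)
  --0--> S3 (output Z)
  --0--> S3 (output Z)

"ZZZZZZZ"


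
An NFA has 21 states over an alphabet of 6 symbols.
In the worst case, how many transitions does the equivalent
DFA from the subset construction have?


Subset construction: one DFA state per subset of NFA states = 2^21 = 2097152 states.
Each DFA state has 6 outgoing transitions: 2097152 * 6 = 12582912

12582912


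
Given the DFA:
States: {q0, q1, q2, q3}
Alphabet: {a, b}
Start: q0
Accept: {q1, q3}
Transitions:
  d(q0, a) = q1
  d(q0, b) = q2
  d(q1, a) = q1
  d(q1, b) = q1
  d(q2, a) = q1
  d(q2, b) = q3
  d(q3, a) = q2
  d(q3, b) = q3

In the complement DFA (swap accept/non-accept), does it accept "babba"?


Trace: q0 -> q2 -> q1 -> q1 -> q1 -> q1
Final: q1
Original accept: {q1, q3}
Complement: q1 is in original accept

No, complement rejects (original accepts)
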